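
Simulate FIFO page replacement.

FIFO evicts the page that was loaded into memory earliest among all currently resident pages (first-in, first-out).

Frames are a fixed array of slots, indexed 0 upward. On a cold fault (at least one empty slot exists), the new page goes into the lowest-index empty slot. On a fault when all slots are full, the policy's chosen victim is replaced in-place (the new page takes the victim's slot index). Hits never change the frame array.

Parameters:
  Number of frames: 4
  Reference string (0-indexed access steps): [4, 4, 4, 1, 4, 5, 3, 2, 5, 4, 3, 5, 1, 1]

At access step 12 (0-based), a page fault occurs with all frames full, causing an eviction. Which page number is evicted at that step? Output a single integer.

Answer: 5

Derivation:
Step 0: ref 4 -> FAULT, frames=[4,-,-,-]
Step 1: ref 4 -> HIT, frames=[4,-,-,-]
Step 2: ref 4 -> HIT, frames=[4,-,-,-]
Step 3: ref 1 -> FAULT, frames=[4,1,-,-]
Step 4: ref 4 -> HIT, frames=[4,1,-,-]
Step 5: ref 5 -> FAULT, frames=[4,1,5,-]
Step 6: ref 3 -> FAULT, frames=[4,1,5,3]
Step 7: ref 2 -> FAULT, evict 4, frames=[2,1,5,3]
Step 8: ref 5 -> HIT, frames=[2,1,5,3]
Step 9: ref 4 -> FAULT, evict 1, frames=[2,4,5,3]
Step 10: ref 3 -> HIT, frames=[2,4,5,3]
Step 11: ref 5 -> HIT, frames=[2,4,5,3]
Step 12: ref 1 -> FAULT, evict 5, frames=[2,4,1,3]
At step 12: evicted page 5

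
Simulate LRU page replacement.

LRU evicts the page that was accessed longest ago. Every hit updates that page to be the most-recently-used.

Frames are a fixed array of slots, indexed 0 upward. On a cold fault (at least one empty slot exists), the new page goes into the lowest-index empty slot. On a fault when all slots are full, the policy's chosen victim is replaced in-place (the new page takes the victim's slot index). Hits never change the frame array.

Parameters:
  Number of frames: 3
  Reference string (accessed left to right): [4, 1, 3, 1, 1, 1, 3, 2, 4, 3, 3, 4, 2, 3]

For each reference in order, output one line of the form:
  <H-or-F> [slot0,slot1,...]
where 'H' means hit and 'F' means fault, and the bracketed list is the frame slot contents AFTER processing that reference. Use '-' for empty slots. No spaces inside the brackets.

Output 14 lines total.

F [4,-,-]
F [4,1,-]
F [4,1,3]
H [4,1,3]
H [4,1,3]
H [4,1,3]
H [4,1,3]
F [2,1,3]
F [2,4,3]
H [2,4,3]
H [2,4,3]
H [2,4,3]
H [2,4,3]
H [2,4,3]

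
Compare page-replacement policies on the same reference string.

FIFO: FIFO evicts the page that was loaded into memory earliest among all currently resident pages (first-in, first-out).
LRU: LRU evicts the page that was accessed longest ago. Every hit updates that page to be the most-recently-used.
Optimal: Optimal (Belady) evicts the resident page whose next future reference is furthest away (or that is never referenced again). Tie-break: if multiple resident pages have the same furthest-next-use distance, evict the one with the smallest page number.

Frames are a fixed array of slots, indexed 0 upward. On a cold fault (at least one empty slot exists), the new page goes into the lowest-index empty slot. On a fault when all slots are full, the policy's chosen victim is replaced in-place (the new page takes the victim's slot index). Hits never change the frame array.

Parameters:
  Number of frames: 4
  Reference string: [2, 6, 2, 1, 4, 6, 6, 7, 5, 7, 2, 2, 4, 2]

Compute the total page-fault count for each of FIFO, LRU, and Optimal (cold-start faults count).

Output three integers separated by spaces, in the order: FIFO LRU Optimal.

Answer: 7 8 6

Derivation:
--- FIFO ---
  step 0: ref 2 -> FAULT, frames=[2,-,-,-] (faults so far: 1)
  step 1: ref 6 -> FAULT, frames=[2,6,-,-] (faults so far: 2)
  step 2: ref 2 -> HIT, frames=[2,6,-,-] (faults so far: 2)
  step 3: ref 1 -> FAULT, frames=[2,6,1,-] (faults so far: 3)
  step 4: ref 4 -> FAULT, frames=[2,6,1,4] (faults so far: 4)
  step 5: ref 6 -> HIT, frames=[2,6,1,4] (faults so far: 4)
  step 6: ref 6 -> HIT, frames=[2,6,1,4] (faults so far: 4)
  step 7: ref 7 -> FAULT, evict 2, frames=[7,6,1,4] (faults so far: 5)
  step 8: ref 5 -> FAULT, evict 6, frames=[7,5,1,4] (faults so far: 6)
  step 9: ref 7 -> HIT, frames=[7,5,1,4] (faults so far: 6)
  step 10: ref 2 -> FAULT, evict 1, frames=[7,5,2,4] (faults so far: 7)
  step 11: ref 2 -> HIT, frames=[7,5,2,4] (faults so far: 7)
  step 12: ref 4 -> HIT, frames=[7,5,2,4] (faults so far: 7)
  step 13: ref 2 -> HIT, frames=[7,5,2,4] (faults so far: 7)
  FIFO total faults: 7
--- LRU ---
  step 0: ref 2 -> FAULT, frames=[2,-,-,-] (faults so far: 1)
  step 1: ref 6 -> FAULT, frames=[2,6,-,-] (faults so far: 2)
  step 2: ref 2 -> HIT, frames=[2,6,-,-] (faults so far: 2)
  step 3: ref 1 -> FAULT, frames=[2,6,1,-] (faults so far: 3)
  step 4: ref 4 -> FAULT, frames=[2,6,1,4] (faults so far: 4)
  step 5: ref 6 -> HIT, frames=[2,6,1,4] (faults so far: 4)
  step 6: ref 6 -> HIT, frames=[2,6,1,4] (faults so far: 4)
  step 7: ref 7 -> FAULT, evict 2, frames=[7,6,1,4] (faults so far: 5)
  step 8: ref 5 -> FAULT, evict 1, frames=[7,6,5,4] (faults so far: 6)
  step 9: ref 7 -> HIT, frames=[7,6,5,4] (faults so far: 6)
  step 10: ref 2 -> FAULT, evict 4, frames=[7,6,5,2] (faults so far: 7)
  step 11: ref 2 -> HIT, frames=[7,6,5,2] (faults so far: 7)
  step 12: ref 4 -> FAULT, evict 6, frames=[7,4,5,2] (faults so far: 8)
  step 13: ref 2 -> HIT, frames=[7,4,5,2] (faults so far: 8)
  LRU total faults: 8
--- Optimal ---
  step 0: ref 2 -> FAULT, frames=[2,-,-,-] (faults so far: 1)
  step 1: ref 6 -> FAULT, frames=[2,6,-,-] (faults so far: 2)
  step 2: ref 2 -> HIT, frames=[2,6,-,-] (faults so far: 2)
  step 3: ref 1 -> FAULT, frames=[2,6,1,-] (faults so far: 3)
  step 4: ref 4 -> FAULT, frames=[2,6,1,4] (faults so far: 4)
  step 5: ref 6 -> HIT, frames=[2,6,1,4] (faults so far: 4)
  step 6: ref 6 -> HIT, frames=[2,6,1,4] (faults so far: 4)
  step 7: ref 7 -> FAULT, evict 1, frames=[2,6,7,4] (faults so far: 5)
  step 8: ref 5 -> FAULT, evict 6, frames=[2,5,7,4] (faults so far: 6)
  step 9: ref 7 -> HIT, frames=[2,5,7,4] (faults so far: 6)
  step 10: ref 2 -> HIT, frames=[2,5,7,4] (faults so far: 6)
  step 11: ref 2 -> HIT, frames=[2,5,7,4] (faults so far: 6)
  step 12: ref 4 -> HIT, frames=[2,5,7,4] (faults so far: 6)
  step 13: ref 2 -> HIT, frames=[2,5,7,4] (faults so far: 6)
  Optimal total faults: 6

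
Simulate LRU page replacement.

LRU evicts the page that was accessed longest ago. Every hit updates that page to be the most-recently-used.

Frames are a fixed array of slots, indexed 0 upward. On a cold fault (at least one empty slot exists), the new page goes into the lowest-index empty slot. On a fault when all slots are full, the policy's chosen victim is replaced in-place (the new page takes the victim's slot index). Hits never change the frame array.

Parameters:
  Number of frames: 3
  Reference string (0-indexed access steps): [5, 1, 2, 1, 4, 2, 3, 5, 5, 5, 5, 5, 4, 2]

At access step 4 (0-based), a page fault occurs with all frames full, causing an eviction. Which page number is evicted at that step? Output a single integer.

Answer: 5

Derivation:
Step 0: ref 5 -> FAULT, frames=[5,-,-]
Step 1: ref 1 -> FAULT, frames=[5,1,-]
Step 2: ref 2 -> FAULT, frames=[5,1,2]
Step 3: ref 1 -> HIT, frames=[5,1,2]
Step 4: ref 4 -> FAULT, evict 5, frames=[4,1,2]
At step 4: evicted page 5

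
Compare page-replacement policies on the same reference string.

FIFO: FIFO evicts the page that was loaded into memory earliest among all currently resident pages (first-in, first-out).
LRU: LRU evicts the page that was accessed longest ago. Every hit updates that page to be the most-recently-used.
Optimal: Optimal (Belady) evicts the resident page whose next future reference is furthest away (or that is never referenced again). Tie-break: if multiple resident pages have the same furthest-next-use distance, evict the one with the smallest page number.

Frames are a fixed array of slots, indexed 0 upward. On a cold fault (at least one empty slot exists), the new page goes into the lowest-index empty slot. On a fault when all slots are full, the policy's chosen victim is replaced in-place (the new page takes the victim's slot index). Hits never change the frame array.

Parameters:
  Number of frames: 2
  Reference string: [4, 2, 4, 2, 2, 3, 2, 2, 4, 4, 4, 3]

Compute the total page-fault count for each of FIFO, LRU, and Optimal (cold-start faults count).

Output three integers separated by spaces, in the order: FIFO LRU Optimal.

--- FIFO ---
  step 0: ref 4 -> FAULT, frames=[4,-] (faults so far: 1)
  step 1: ref 2 -> FAULT, frames=[4,2] (faults so far: 2)
  step 2: ref 4 -> HIT, frames=[4,2] (faults so far: 2)
  step 3: ref 2 -> HIT, frames=[4,2] (faults so far: 2)
  step 4: ref 2 -> HIT, frames=[4,2] (faults so far: 2)
  step 5: ref 3 -> FAULT, evict 4, frames=[3,2] (faults so far: 3)
  step 6: ref 2 -> HIT, frames=[3,2] (faults so far: 3)
  step 7: ref 2 -> HIT, frames=[3,2] (faults so far: 3)
  step 8: ref 4 -> FAULT, evict 2, frames=[3,4] (faults so far: 4)
  step 9: ref 4 -> HIT, frames=[3,4] (faults so far: 4)
  step 10: ref 4 -> HIT, frames=[3,4] (faults so far: 4)
  step 11: ref 3 -> HIT, frames=[3,4] (faults so far: 4)
  FIFO total faults: 4
--- LRU ---
  step 0: ref 4 -> FAULT, frames=[4,-] (faults so far: 1)
  step 1: ref 2 -> FAULT, frames=[4,2] (faults so far: 2)
  step 2: ref 4 -> HIT, frames=[4,2] (faults so far: 2)
  step 3: ref 2 -> HIT, frames=[4,2] (faults so far: 2)
  step 4: ref 2 -> HIT, frames=[4,2] (faults so far: 2)
  step 5: ref 3 -> FAULT, evict 4, frames=[3,2] (faults so far: 3)
  step 6: ref 2 -> HIT, frames=[3,2] (faults so far: 3)
  step 7: ref 2 -> HIT, frames=[3,2] (faults so far: 3)
  step 8: ref 4 -> FAULT, evict 3, frames=[4,2] (faults so far: 4)
  step 9: ref 4 -> HIT, frames=[4,2] (faults so far: 4)
  step 10: ref 4 -> HIT, frames=[4,2] (faults so far: 4)
  step 11: ref 3 -> FAULT, evict 2, frames=[4,3] (faults so far: 5)
  LRU total faults: 5
--- Optimal ---
  step 0: ref 4 -> FAULT, frames=[4,-] (faults so far: 1)
  step 1: ref 2 -> FAULT, frames=[4,2] (faults so far: 2)
  step 2: ref 4 -> HIT, frames=[4,2] (faults so far: 2)
  step 3: ref 2 -> HIT, frames=[4,2] (faults so far: 2)
  step 4: ref 2 -> HIT, frames=[4,2] (faults so far: 2)
  step 5: ref 3 -> FAULT, evict 4, frames=[3,2] (faults so far: 3)
  step 6: ref 2 -> HIT, frames=[3,2] (faults so far: 3)
  step 7: ref 2 -> HIT, frames=[3,2] (faults so far: 3)
  step 8: ref 4 -> FAULT, evict 2, frames=[3,4] (faults so far: 4)
  step 9: ref 4 -> HIT, frames=[3,4] (faults so far: 4)
  step 10: ref 4 -> HIT, frames=[3,4] (faults so far: 4)
  step 11: ref 3 -> HIT, frames=[3,4] (faults so far: 4)
  Optimal total faults: 4

Answer: 4 5 4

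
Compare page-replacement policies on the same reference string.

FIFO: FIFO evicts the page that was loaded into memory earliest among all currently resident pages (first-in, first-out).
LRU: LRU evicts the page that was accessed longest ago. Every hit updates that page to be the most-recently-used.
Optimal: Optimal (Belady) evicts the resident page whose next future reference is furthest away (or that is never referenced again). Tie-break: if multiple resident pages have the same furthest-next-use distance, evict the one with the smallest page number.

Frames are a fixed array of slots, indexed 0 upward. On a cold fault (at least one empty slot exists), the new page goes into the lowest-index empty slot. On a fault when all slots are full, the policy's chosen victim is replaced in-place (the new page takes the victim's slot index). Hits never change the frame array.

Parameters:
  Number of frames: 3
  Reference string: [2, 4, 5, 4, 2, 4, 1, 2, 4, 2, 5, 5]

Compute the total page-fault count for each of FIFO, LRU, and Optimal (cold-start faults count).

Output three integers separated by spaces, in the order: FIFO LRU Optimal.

--- FIFO ---
  step 0: ref 2 -> FAULT, frames=[2,-,-] (faults so far: 1)
  step 1: ref 4 -> FAULT, frames=[2,4,-] (faults so far: 2)
  step 2: ref 5 -> FAULT, frames=[2,4,5] (faults so far: 3)
  step 3: ref 4 -> HIT, frames=[2,4,5] (faults so far: 3)
  step 4: ref 2 -> HIT, frames=[2,4,5] (faults so far: 3)
  step 5: ref 4 -> HIT, frames=[2,4,5] (faults so far: 3)
  step 6: ref 1 -> FAULT, evict 2, frames=[1,4,5] (faults so far: 4)
  step 7: ref 2 -> FAULT, evict 4, frames=[1,2,5] (faults so far: 5)
  step 8: ref 4 -> FAULT, evict 5, frames=[1,2,4] (faults so far: 6)
  step 9: ref 2 -> HIT, frames=[1,2,4] (faults so far: 6)
  step 10: ref 5 -> FAULT, evict 1, frames=[5,2,4] (faults so far: 7)
  step 11: ref 5 -> HIT, frames=[5,2,4] (faults so far: 7)
  FIFO total faults: 7
--- LRU ---
  step 0: ref 2 -> FAULT, frames=[2,-,-] (faults so far: 1)
  step 1: ref 4 -> FAULT, frames=[2,4,-] (faults so far: 2)
  step 2: ref 5 -> FAULT, frames=[2,4,5] (faults so far: 3)
  step 3: ref 4 -> HIT, frames=[2,4,5] (faults so far: 3)
  step 4: ref 2 -> HIT, frames=[2,4,5] (faults so far: 3)
  step 5: ref 4 -> HIT, frames=[2,4,5] (faults so far: 3)
  step 6: ref 1 -> FAULT, evict 5, frames=[2,4,1] (faults so far: 4)
  step 7: ref 2 -> HIT, frames=[2,4,1] (faults so far: 4)
  step 8: ref 4 -> HIT, frames=[2,4,1] (faults so far: 4)
  step 9: ref 2 -> HIT, frames=[2,4,1] (faults so far: 4)
  step 10: ref 5 -> FAULT, evict 1, frames=[2,4,5] (faults so far: 5)
  step 11: ref 5 -> HIT, frames=[2,4,5] (faults so far: 5)
  LRU total faults: 5
--- Optimal ---
  step 0: ref 2 -> FAULT, frames=[2,-,-] (faults so far: 1)
  step 1: ref 4 -> FAULT, frames=[2,4,-] (faults so far: 2)
  step 2: ref 5 -> FAULT, frames=[2,4,5] (faults so far: 3)
  step 3: ref 4 -> HIT, frames=[2,4,5] (faults so far: 3)
  step 4: ref 2 -> HIT, frames=[2,4,5] (faults so far: 3)
  step 5: ref 4 -> HIT, frames=[2,4,5] (faults so far: 3)
  step 6: ref 1 -> FAULT, evict 5, frames=[2,4,1] (faults so far: 4)
  step 7: ref 2 -> HIT, frames=[2,4,1] (faults so far: 4)
  step 8: ref 4 -> HIT, frames=[2,4,1] (faults so far: 4)
  step 9: ref 2 -> HIT, frames=[2,4,1] (faults so far: 4)
  step 10: ref 5 -> FAULT, evict 1, frames=[2,4,5] (faults so far: 5)
  step 11: ref 5 -> HIT, frames=[2,4,5] (faults so far: 5)
  Optimal total faults: 5

Answer: 7 5 5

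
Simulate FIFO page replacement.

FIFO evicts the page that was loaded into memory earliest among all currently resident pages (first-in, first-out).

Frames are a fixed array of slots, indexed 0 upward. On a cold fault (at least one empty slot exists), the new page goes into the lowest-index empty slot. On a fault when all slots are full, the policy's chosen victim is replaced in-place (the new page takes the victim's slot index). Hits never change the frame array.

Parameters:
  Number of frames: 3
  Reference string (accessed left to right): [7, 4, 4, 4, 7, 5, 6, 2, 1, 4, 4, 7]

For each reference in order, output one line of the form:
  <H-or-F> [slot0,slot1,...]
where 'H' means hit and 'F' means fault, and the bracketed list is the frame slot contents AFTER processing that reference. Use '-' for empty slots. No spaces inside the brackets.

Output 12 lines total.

F [7,-,-]
F [7,4,-]
H [7,4,-]
H [7,4,-]
H [7,4,-]
F [7,4,5]
F [6,4,5]
F [6,2,5]
F [6,2,1]
F [4,2,1]
H [4,2,1]
F [4,7,1]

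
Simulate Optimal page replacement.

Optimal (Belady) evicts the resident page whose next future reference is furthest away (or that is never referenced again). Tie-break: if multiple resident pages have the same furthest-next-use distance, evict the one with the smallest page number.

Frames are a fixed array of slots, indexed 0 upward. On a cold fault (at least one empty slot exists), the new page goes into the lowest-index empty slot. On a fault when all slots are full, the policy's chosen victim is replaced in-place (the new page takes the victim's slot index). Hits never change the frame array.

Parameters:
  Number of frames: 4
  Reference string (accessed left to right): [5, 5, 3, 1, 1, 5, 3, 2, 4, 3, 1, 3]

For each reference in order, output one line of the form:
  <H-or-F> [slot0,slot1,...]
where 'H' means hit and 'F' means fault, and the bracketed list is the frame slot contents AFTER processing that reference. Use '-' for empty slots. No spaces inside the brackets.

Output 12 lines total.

F [5,-,-,-]
H [5,-,-,-]
F [5,3,-,-]
F [5,3,1,-]
H [5,3,1,-]
H [5,3,1,-]
H [5,3,1,-]
F [5,3,1,2]
F [5,3,1,4]
H [5,3,1,4]
H [5,3,1,4]
H [5,3,1,4]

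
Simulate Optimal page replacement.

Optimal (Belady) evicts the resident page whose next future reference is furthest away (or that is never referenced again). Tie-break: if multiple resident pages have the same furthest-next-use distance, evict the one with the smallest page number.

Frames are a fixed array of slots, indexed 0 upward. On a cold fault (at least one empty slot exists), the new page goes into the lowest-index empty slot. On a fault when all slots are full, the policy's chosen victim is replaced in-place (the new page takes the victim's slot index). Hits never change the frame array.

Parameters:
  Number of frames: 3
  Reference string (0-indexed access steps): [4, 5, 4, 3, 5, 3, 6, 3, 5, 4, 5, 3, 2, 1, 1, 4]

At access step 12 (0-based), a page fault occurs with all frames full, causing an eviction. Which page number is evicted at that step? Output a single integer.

Step 0: ref 4 -> FAULT, frames=[4,-,-]
Step 1: ref 5 -> FAULT, frames=[4,5,-]
Step 2: ref 4 -> HIT, frames=[4,5,-]
Step 3: ref 3 -> FAULT, frames=[4,5,3]
Step 4: ref 5 -> HIT, frames=[4,5,3]
Step 5: ref 3 -> HIT, frames=[4,5,3]
Step 6: ref 6 -> FAULT, evict 4, frames=[6,5,3]
Step 7: ref 3 -> HIT, frames=[6,5,3]
Step 8: ref 5 -> HIT, frames=[6,5,3]
Step 9: ref 4 -> FAULT, evict 6, frames=[4,5,3]
Step 10: ref 5 -> HIT, frames=[4,5,3]
Step 11: ref 3 -> HIT, frames=[4,5,3]
Step 12: ref 2 -> FAULT, evict 3, frames=[4,5,2]
At step 12: evicted page 3

Answer: 3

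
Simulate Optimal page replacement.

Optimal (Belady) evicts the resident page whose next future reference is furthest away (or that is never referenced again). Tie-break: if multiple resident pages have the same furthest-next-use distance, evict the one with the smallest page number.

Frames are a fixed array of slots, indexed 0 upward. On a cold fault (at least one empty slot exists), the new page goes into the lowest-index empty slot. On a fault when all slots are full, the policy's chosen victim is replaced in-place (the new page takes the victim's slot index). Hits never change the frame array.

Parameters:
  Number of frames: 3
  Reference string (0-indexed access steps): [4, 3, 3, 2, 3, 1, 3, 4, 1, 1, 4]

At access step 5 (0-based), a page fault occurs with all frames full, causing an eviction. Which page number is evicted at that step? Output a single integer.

Answer: 2

Derivation:
Step 0: ref 4 -> FAULT, frames=[4,-,-]
Step 1: ref 3 -> FAULT, frames=[4,3,-]
Step 2: ref 3 -> HIT, frames=[4,3,-]
Step 3: ref 2 -> FAULT, frames=[4,3,2]
Step 4: ref 3 -> HIT, frames=[4,3,2]
Step 5: ref 1 -> FAULT, evict 2, frames=[4,3,1]
At step 5: evicted page 2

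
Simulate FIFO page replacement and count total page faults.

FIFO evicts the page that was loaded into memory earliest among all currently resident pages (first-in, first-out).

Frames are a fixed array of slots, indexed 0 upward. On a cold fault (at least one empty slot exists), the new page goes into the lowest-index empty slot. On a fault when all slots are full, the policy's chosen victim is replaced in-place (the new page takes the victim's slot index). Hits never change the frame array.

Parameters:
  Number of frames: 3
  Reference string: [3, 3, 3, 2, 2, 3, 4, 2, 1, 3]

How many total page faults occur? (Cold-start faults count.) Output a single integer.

Step 0: ref 3 → FAULT, frames=[3,-,-]
Step 1: ref 3 → HIT, frames=[3,-,-]
Step 2: ref 3 → HIT, frames=[3,-,-]
Step 3: ref 2 → FAULT, frames=[3,2,-]
Step 4: ref 2 → HIT, frames=[3,2,-]
Step 5: ref 3 → HIT, frames=[3,2,-]
Step 6: ref 4 → FAULT, frames=[3,2,4]
Step 7: ref 2 → HIT, frames=[3,2,4]
Step 8: ref 1 → FAULT (evict 3), frames=[1,2,4]
Step 9: ref 3 → FAULT (evict 2), frames=[1,3,4]
Total faults: 5

Answer: 5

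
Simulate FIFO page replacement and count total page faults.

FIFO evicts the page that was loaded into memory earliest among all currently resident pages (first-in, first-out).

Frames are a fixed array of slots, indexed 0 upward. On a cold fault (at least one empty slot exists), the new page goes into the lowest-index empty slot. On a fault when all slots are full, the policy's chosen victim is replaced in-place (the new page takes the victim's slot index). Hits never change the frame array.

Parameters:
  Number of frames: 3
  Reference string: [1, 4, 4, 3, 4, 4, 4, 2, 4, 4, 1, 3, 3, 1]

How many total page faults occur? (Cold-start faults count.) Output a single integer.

Answer: 5

Derivation:
Step 0: ref 1 → FAULT, frames=[1,-,-]
Step 1: ref 4 → FAULT, frames=[1,4,-]
Step 2: ref 4 → HIT, frames=[1,4,-]
Step 3: ref 3 → FAULT, frames=[1,4,3]
Step 4: ref 4 → HIT, frames=[1,4,3]
Step 5: ref 4 → HIT, frames=[1,4,3]
Step 6: ref 4 → HIT, frames=[1,4,3]
Step 7: ref 2 → FAULT (evict 1), frames=[2,4,3]
Step 8: ref 4 → HIT, frames=[2,4,3]
Step 9: ref 4 → HIT, frames=[2,4,3]
Step 10: ref 1 → FAULT (evict 4), frames=[2,1,3]
Step 11: ref 3 → HIT, frames=[2,1,3]
Step 12: ref 3 → HIT, frames=[2,1,3]
Step 13: ref 1 → HIT, frames=[2,1,3]
Total faults: 5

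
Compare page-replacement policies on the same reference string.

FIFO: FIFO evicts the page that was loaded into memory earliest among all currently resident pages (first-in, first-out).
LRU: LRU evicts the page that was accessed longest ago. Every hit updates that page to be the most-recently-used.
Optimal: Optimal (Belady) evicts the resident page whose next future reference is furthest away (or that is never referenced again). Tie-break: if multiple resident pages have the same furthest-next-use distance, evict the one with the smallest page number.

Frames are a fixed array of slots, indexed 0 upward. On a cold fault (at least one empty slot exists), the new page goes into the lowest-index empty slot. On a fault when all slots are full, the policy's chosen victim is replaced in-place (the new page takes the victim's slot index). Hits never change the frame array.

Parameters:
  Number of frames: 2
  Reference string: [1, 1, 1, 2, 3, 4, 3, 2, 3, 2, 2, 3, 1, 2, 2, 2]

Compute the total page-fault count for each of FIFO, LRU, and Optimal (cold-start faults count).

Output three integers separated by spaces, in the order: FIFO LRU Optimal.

Answer: 8 7 6

Derivation:
--- FIFO ---
  step 0: ref 1 -> FAULT, frames=[1,-] (faults so far: 1)
  step 1: ref 1 -> HIT, frames=[1,-] (faults so far: 1)
  step 2: ref 1 -> HIT, frames=[1,-] (faults so far: 1)
  step 3: ref 2 -> FAULT, frames=[1,2] (faults so far: 2)
  step 4: ref 3 -> FAULT, evict 1, frames=[3,2] (faults so far: 3)
  step 5: ref 4 -> FAULT, evict 2, frames=[3,4] (faults so far: 4)
  step 6: ref 3 -> HIT, frames=[3,4] (faults so far: 4)
  step 7: ref 2 -> FAULT, evict 3, frames=[2,4] (faults so far: 5)
  step 8: ref 3 -> FAULT, evict 4, frames=[2,3] (faults so far: 6)
  step 9: ref 2 -> HIT, frames=[2,3] (faults so far: 6)
  step 10: ref 2 -> HIT, frames=[2,3] (faults so far: 6)
  step 11: ref 3 -> HIT, frames=[2,3] (faults so far: 6)
  step 12: ref 1 -> FAULT, evict 2, frames=[1,3] (faults so far: 7)
  step 13: ref 2 -> FAULT, evict 3, frames=[1,2] (faults so far: 8)
  step 14: ref 2 -> HIT, frames=[1,2] (faults so far: 8)
  step 15: ref 2 -> HIT, frames=[1,2] (faults so far: 8)
  FIFO total faults: 8
--- LRU ---
  step 0: ref 1 -> FAULT, frames=[1,-] (faults so far: 1)
  step 1: ref 1 -> HIT, frames=[1,-] (faults so far: 1)
  step 2: ref 1 -> HIT, frames=[1,-] (faults so far: 1)
  step 3: ref 2 -> FAULT, frames=[1,2] (faults so far: 2)
  step 4: ref 3 -> FAULT, evict 1, frames=[3,2] (faults so far: 3)
  step 5: ref 4 -> FAULT, evict 2, frames=[3,4] (faults so far: 4)
  step 6: ref 3 -> HIT, frames=[3,4] (faults so far: 4)
  step 7: ref 2 -> FAULT, evict 4, frames=[3,2] (faults so far: 5)
  step 8: ref 3 -> HIT, frames=[3,2] (faults so far: 5)
  step 9: ref 2 -> HIT, frames=[3,2] (faults so far: 5)
  step 10: ref 2 -> HIT, frames=[3,2] (faults so far: 5)
  step 11: ref 3 -> HIT, frames=[3,2] (faults so far: 5)
  step 12: ref 1 -> FAULT, evict 2, frames=[3,1] (faults so far: 6)
  step 13: ref 2 -> FAULT, evict 3, frames=[2,1] (faults so far: 7)
  step 14: ref 2 -> HIT, frames=[2,1] (faults so far: 7)
  step 15: ref 2 -> HIT, frames=[2,1] (faults so far: 7)
  LRU total faults: 7
--- Optimal ---
  step 0: ref 1 -> FAULT, frames=[1,-] (faults so far: 1)
  step 1: ref 1 -> HIT, frames=[1,-] (faults so far: 1)
  step 2: ref 1 -> HIT, frames=[1,-] (faults so far: 1)
  step 3: ref 2 -> FAULT, frames=[1,2] (faults so far: 2)
  step 4: ref 3 -> FAULT, evict 1, frames=[3,2] (faults so far: 3)
  step 5: ref 4 -> FAULT, evict 2, frames=[3,4] (faults so far: 4)
  step 6: ref 3 -> HIT, frames=[3,4] (faults so far: 4)
  step 7: ref 2 -> FAULT, evict 4, frames=[3,2] (faults so far: 5)
  step 8: ref 3 -> HIT, frames=[3,2] (faults so far: 5)
  step 9: ref 2 -> HIT, frames=[3,2] (faults so far: 5)
  step 10: ref 2 -> HIT, frames=[3,2] (faults so far: 5)
  step 11: ref 3 -> HIT, frames=[3,2] (faults so far: 5)
  step 12: ref 1 -> FAULT, evict 3, frames=[1,2] (faults so far: 6)
  step 13: ref 2 -> HIT, frames=[1,2] (faults so far: 6)
  step 14: ref 2 -> HIT, frames=[1,2] (faults so far: 6)
  step 15: ref 2 -> HIT, frames=[1,2] (faults so far: 6)
  Optimal total faults: 6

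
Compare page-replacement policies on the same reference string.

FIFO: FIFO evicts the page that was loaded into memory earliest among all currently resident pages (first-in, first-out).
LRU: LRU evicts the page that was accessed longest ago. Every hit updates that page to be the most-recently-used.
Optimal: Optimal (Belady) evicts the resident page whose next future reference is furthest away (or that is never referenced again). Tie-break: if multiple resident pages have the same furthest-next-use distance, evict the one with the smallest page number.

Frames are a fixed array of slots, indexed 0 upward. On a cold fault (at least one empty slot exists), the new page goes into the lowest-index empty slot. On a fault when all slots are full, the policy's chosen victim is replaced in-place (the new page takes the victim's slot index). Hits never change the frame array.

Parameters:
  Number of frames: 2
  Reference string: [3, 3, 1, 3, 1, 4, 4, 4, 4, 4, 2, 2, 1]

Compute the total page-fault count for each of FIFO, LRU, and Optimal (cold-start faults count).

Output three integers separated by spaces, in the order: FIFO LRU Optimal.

--- FIFO ---
  step 0: ref 3 -> FAULT, frames=[3,-] (faults so far: 1)
  step 1: ref 3 -> HIT, frames=[3,-] (faults so far: 1)
  step 2: ref 1 -> FAULT, frames=[3,1] (faults so far: 2)
  step 3: ref 3 -> HIT, frames=[3,1] (faults so far: 2)
  step 4: ref 1 -> HIT, frames=[3,1] (faults so far: 2)
  step 5: ref 4 -> FAULT, evict 3, frames=[4,1] (faults so far: 3)
  step 6: ref 4 -> HIT, frames=[4,1] (faults so far: 3)
  step 7: ref 4 -> HIT, frames=[4,1] (faults so far: 3)
  step 8: ref 4 -> HIT, frames=[4,1] (faults so far: 3)
  step 9: ref 4 -> HIT, frames=[4,1] (faults so far: 3)
  step 10: ref 2 -> FAULT, evict 1, frames=[4,2] (faults so far: 4)
  step 11: ref 2 -> HIT, frames=[4,2] (faults so far: 4)
  step 12: ref 1 -> FAULT, evict 4, frames=[1,2] (faults so far: 5)
  FIFO total faults: 5
--- LRU ---
  step 0: ref 3 -> FAULT, frames=[3,-] (faults so far: 1)
  step 1: ref 3 -> HIT, frames=[3,-] (faults so far: 1)
  step 2: ref 1 -> FAULT, frames=[3,1] (faults so far: 2)
  step 3: ref 3 -> HIT, frames=[3,1] (faults so far: 2)
  step 4: ref 1 -> HIT, frames=[3,1] (faults so far: 2)
  step 5: ref 4 -> FAULT, evict 3, frames=[4,1] (faults so far: 3)
  step 6: ref 4 -> HIT, frames=[4,1] (faults so far: 3)
  step 7: ref 4 -> HIT, frames=[4,1] (faults so far: 3)
  step 8: ref 4 -> HIT, frames=[4,1] (faults so far: 3)
  step 9: ref 4 -> HIT, frames=[4,1] (faults so far: 3)
  step 10: ref 2 -> FAULT, evict 1, frames=[4,2] (faults so far: 4)
  step 11: ref 2 -> HIT, frames=[4,2] (faults so far: 4)
  step 12: ref 1 -> FAULT, evict 4, frames=[1,2] (faults so far: 5)
  LRU total faults: 5
--- Optimal ---
  step 0: ref 3 -> FAULT, frames=[3,-] (faults so far: 1)
  step 1: ref 3 -> HIT, frames=[3,-] (faults so far: 1)
  step 2: ref 1 -> FAULT, frames=[3,1] (faults so far: 2)
  step 3: ref 3 -> HIT, frames=[3,1] (faults so far: 2)
  step 4: ref 1 -> HIT, frames=[3,1] (faults so far: 2)
  step 5: ref 4 -> FAULT, evict 3, frames=[4,1] (faults so far: 3)
  step 6: ref 4 -> HIT, frames=[4,1] (faults so far: 3)
  step 7: ref 4 -> HIT, frames=[4,1] (faults so far: 3)
  step 8: ref 4 -> HIT, frames=[4,1] (faults so far: 3)
  step 9: ref 4 -> HIT, frames=[4,1] (faults so far: 3)
  step 10: ref 2 -> FAULT, evict 4, frames=[2,1] (faults so far: 4)
  step 11: ref 2 -> HIT, frames=[2,1] (faults so far: 4)
  step 12: ref 1 -> HIT, frames=[2,1] (faults so far: 4)
  Optimal total faults: 4

Answer: 5 5 4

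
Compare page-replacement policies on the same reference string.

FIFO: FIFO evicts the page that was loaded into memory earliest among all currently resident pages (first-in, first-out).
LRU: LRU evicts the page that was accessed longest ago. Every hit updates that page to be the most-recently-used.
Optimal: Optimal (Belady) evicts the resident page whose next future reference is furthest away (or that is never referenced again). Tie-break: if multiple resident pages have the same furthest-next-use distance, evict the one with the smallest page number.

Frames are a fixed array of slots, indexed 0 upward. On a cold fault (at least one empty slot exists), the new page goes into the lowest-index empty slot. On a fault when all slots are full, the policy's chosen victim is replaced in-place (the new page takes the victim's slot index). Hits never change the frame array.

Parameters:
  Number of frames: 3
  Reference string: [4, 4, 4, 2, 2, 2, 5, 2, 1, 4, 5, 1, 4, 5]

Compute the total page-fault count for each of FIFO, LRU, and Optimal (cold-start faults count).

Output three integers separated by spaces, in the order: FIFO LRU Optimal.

--- FIFO ---
  step 0: ref 4 -> FAULT, frames=[4,-,-] (faults so far: 1)
  step 1: ref 4 -> HIT, frames=[4,-,-] (faults so far: 1)
  step 2: ref 4 -> HIT, frames=[4,-,-] (faults so far: 1)
  step 3: ref 2 -> FAULT, frames=[4,2,-] (faults so far: 2)
  step 4: ref 2 -> HIT, frames=[4,2,-] (faults so far: 2)
  step 5: ref 2 -> HIT, frames=[4,2,-] (faults so far: 2)
  step 6: ref 5 -> FAULT, frames=[4,2,5] (faults so far: 3)
  step 7: ref 2 -> HIT, frames=[4,2,5] (faults so far: 3)
  step 8: ref 1 -> FAULT, evict 4, frames=[1,2,5] (faults so far: 4)
  step 9: ref 4 -> FAULT, evict 2, frames=[1,4,5] (faults so far: 5)
  step 10: ref 5 -> HIT, frames=[1,4,5] (faults so far: 5)
  step 11: ref 1 -> HIT, frames=[1,4,5] (faults so far: 5)
  step 12: ref 4 -> HIT, frames=[1,4,5] (faults so far: 5)
  step 13: ref 5 -> HIT, frames=[1,4,5] (faults so far: 5)
  FIFO total faults: 5
--- LRU ---
  step 0: ref 4 -> FAULT, frames=[4,-,-] (faults so far: 1)
  step 1: ref 4 -> HIT, frames=[4,-,-] (faults so far: 1)
  step 2: ref 4 -> HIT, frames=[4,-,-] (faults so far: 1)
  step 3: ref 2 -> FAULT, frames=[4,2,-] (faults so far: 2)
  step 4: ref 2 -> HIT, frames=[4,2,-] (faults so far: 2)
  step 5: ref 2 -> HIT, frames=[4,2,-] (faults so far: 2)
  step 6: ref 5 -> FAULT, frames=[4,2,5] (faults so far: 3)
  step 7: ref 2 -> HIT, frames=[4,2,5] (faults so far: 3)
  step 8: ref 1 -> FAULT, evict 4, frames=[1,2,5] (faults so far: 4)
  step 9: ref 4 -> FAULT, evict 5, frames=[1,2,4] (faults so far: 5)
  step 10: ref 5 -> FAULT, evict 2, frames=[1,5,4] (faults so far: 6)
  step 11: ref 1 -> HIT, frames=[1,5,4] (faults so far: 6)
  step 12: ref 4 -> HIT, frames=[1,5,4] (faults so far: 6)
  step 13: ref 5 -> HIT, frames=[1,5,4] (faults so far: 6)
  LRU total faults: 6
--- Optimal ---
  step 0: ref 4 -> FAULT, frames=[4,-,-] (faults so far: 1)
  step 1: ref 4 -> HIT, frames=[4,-,-] (faults so far: 1)
  step 2: ref 4 -> HIT, frames=[4,-,-] (faults so far: 1)
  step 3: ref 2 -> FAULT, frames=[4,2,-] (faults so far: 2)
  step 4: ref 2 -> HIT, frames=[4,2,-] (faults so far: 2)
  step 5: ref 2 -> HIT, frames=[4,2,-] (faults so far: 2)
  step 6: ref 5 -> FAULT, frames=[4,2,5] (faults so far: 3)
  step 7: ref 2 -> HIT, frames=[4,2,5] (faults so far: 3)
  step 8: ref 1 -> FAULT, evict 2, frames=[4,1,5] (faults so far: 4)
  step 9: ref 4 -> HIT, frames=[4,1,5] (faults so far: 4)
  step 10: ref 5 -> HIT, frames=[4,1,5] (faults so far: 4)
  step 11: ref 1 -> HIT, frames=[4,1,5] (faults so far: 4)
  step 12: ref 4 -> HIT, frames=[4,1,5] (faults so far: 4)
  step 13: ref 5 -> HIT, frames=[4,1,5] (faults so far: 4)
  Optimal total faults: 4

Answer: 5 6 4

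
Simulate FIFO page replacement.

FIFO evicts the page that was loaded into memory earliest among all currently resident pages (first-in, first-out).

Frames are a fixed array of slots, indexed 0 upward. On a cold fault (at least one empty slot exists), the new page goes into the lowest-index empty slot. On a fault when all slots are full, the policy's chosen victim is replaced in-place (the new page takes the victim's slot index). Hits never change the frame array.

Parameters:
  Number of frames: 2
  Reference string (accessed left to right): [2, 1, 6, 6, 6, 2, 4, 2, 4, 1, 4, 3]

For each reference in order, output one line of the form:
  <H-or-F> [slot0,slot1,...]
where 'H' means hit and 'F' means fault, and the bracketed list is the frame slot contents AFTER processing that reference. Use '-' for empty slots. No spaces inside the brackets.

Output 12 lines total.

F [2,-]
F [2,1]
F [6,1]
H [6,1]
H [6,1]
F [6,2]
F [4,2]
H [4,2]
H [4,2]
F [4,1]
H [4,1]
F [3,1]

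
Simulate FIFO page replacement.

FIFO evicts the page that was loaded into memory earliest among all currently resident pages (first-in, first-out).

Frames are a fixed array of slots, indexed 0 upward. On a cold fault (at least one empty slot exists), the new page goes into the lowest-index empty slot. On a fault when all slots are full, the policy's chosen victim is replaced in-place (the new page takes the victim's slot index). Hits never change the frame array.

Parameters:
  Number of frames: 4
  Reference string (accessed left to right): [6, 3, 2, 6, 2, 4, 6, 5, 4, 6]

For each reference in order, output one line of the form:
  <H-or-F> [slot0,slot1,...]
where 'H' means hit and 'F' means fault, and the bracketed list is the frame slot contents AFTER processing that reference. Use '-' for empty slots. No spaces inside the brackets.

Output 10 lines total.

F [6,-,-,-]
F [6,3,-,-]
F [6,3,2,-]
H [6,3,2,-]
H [6,3,2,-]
F [6,3,2,4]
H [6,3,2,4]
F [5,3,2,4]
H [5,3,2,4]
F [5,6,2,4]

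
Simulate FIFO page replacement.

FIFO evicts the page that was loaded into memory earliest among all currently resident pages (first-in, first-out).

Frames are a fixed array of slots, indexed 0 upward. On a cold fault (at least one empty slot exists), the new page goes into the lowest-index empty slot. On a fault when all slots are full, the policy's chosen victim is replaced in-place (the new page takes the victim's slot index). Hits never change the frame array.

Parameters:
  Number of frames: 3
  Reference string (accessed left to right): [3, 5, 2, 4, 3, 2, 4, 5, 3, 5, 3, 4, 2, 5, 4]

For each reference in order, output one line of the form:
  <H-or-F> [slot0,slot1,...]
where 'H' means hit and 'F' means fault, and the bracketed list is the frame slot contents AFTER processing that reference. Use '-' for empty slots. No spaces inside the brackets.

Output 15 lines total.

F [3,-,-]
F [3,5,-]
F [3,5,2]
F [4,5,2]
F [4,3,2]
H [4,3,2]
H [4,3,2]
F [4,3,5]
H [4,3,5]
H [4,3,5]
H [4,3,5]
H [4,3,5]
F [2,3,5]
H [2,3,5]
F [2,4,5]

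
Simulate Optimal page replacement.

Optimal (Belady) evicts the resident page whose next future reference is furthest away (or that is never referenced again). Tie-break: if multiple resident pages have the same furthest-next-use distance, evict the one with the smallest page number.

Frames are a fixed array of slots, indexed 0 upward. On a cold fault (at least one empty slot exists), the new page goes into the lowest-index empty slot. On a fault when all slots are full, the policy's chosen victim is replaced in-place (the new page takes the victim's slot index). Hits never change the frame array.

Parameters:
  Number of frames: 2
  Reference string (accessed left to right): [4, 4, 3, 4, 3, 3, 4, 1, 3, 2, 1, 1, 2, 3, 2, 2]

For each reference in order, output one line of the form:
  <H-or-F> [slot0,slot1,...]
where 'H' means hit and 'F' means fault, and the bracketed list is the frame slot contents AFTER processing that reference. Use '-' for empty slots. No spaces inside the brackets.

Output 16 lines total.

F [4,-]
H [4,-]
F [4,3]
H [4,3]
H [4,3]
H [4,3]
H [4,3]
F [1,3]
H [1,3]
F [1,2]
H [1,2]
H [1,2]
H [1,2]
F [3,2]
H [3,2]
H [3,2]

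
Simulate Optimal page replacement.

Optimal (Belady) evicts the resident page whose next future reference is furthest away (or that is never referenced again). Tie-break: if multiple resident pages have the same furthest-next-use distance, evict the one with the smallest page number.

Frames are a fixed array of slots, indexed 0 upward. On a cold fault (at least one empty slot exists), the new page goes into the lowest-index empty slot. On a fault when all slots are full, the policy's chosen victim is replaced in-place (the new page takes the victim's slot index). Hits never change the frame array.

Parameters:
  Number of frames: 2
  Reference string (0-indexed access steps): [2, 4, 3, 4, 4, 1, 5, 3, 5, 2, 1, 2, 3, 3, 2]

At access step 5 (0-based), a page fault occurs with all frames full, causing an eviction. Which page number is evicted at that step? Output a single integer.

Step 0: ref 2 -> FAULT, frames=[2,-]
Step 1: ref 4 -> FAULT, frames=[2,4]
Step 2: ref 3 -> FAULT, evict 2, frames=[3,4]
Step 3: ref 4 -> HIT, frames=[3,4]
Step 4: ref 4 -> HIT, frames=[3,4]
Step 5: ref 1 -> FAULT, evict 4, frames=[3,1]
At step 5: evicted page 4

Answer: 4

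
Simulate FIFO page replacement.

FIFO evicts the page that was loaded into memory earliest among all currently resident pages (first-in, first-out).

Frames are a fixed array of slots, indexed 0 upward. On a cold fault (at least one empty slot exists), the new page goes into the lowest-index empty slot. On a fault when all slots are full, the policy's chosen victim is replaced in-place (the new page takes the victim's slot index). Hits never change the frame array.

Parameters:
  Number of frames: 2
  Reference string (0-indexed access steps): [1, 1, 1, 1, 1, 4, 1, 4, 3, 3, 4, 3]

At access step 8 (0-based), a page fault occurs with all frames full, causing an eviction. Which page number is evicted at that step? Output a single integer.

Answer: 1

Derivation:
Step 0: ref 1 -> FAULT, frames=[1,-]
Step 1: ref 1 -> HIT, frames=[1,-]
Step 2: ref 1 -> HIT, frames=[1,-]
Step 3: ref 1 -> HIT, frames=[1,-]
Step 4: ref 1 -> HIT, frames=[1,-]
Step 5: ref 4 -> FAULT, frames=[1,4]
Step 6: ref 1 -> HIT, frames=[1,4]
Step 7: ref 4 -> HIT, frames=[1,4]
Step 8: ref 3 -> FAULT, evict 1, frames=[3,4]
At step 8: evicted page 1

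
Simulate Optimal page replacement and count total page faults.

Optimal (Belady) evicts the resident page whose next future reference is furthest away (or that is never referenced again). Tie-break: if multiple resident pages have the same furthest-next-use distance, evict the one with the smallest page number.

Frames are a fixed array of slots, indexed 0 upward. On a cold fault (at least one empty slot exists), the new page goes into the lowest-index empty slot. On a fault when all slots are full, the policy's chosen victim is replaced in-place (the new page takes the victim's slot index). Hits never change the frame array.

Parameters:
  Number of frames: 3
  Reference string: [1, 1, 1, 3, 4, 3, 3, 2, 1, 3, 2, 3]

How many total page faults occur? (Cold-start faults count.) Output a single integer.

Answer: 4

Derivation:
Step 0: ref 1 → FAULT, frames=[1,-,-]
Step 1: ref 1 → HIT, frames=[1,-,-]
Step 2: ref 1 → HIT, frames=[1,-,-]
Step 3: ref 3 → FAULT, frames=[1,3,-]
Step 4: ref 4 → FAULT, frames=[1,3,4]
Step 5: ref 3 → HIT, frames=[1,3,4]
Step 6: ref 3 → HIT, frames=[1,3,4]
Step 7: ref 2 → FAULT (evict 4), frames=[1,3,2]
Step 8: ref 1 → HIT, frames=[1,3,2]
Step 9: ref 3 → HIT, frames=[1,3,2]
Step 10: ref 2 → HIT, frames=[1,3,2]
Step 11: ref 3 → HIT, frames=[1,3,2]
Total faults: 4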